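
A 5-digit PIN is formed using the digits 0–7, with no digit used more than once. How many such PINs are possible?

With no repetition, fill the 5 digits in order: 8 choices, then 7, down to 4.
That product is 8 × 7 × 6 × 5 × 4 = 6720.

6720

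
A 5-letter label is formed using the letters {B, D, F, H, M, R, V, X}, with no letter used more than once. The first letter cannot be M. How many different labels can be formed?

The first letter has 8−1 = 7 choices (anything except M).
The remaining 4 letters are filled from the other 7 symbols without repetition: 7 × 6 × 5 × 4 = 840.
Total: 7 × 840 = 5880.

5880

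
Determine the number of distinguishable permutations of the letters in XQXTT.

Letter multiplicities in XQXTT: Q×1, T×2, X×2.
Dividing 5! = 120 by 2!·2! = 4 for the repeated letters gives 30.

30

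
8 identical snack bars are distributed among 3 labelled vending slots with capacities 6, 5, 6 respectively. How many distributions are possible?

By stars and bars, unrestricted non-negative solutions to x_1+…+x_3 = 8 number C(8+2,2) = 45.
Subtract solutions that violate a single cap (substitute x_i' = x_i − (cap_i+1)): x_1 ≥ 7 gives C(3,2) = 3; x_2 ≥ 6 gives C(4,2) = 6; x_3 ≥ 7 gives C(3,2) = 3. Together 12.
No two caps can be exceeded simultaneously, so the pair terms are all 0.
By inclusion–exclusion the count is 45 − 12 + 0 = 33.

33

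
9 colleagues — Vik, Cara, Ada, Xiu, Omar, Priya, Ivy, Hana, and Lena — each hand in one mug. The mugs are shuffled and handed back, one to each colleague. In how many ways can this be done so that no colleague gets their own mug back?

133496

Let Aᵢ be the assignments in which colleague i gets their own mug. We want the size of the complement of A₁∪…∪A_9.
By inclusion–exclusion this is Σ_{j=0}^{9} (−1)^j C(9,j)·(9−j)!.
Computing: 362880 − 362880 + 181440 − 60480 + 15120 − 3024 + 504 − 72 + 9 − 1 = 133496.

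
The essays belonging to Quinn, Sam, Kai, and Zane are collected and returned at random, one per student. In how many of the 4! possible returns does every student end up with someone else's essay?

9

This is the derangement count D_4: permutations of 4 items with no fixed point.
By inclusion–exclusion this is Σ_{j=0}^{4} (−1)^j C(4,j)·(4−j)!.
Computing: 24 − 24 + 12 − 4 + 1 = 9.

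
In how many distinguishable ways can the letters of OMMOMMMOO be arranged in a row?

The 9 letters of OMMOMMMOO have repeats: M appearing 5 times and O appearing 4 times.
The number of distinct arrangements is 9!/(5!·4!) = 362880/2880 = 126.

126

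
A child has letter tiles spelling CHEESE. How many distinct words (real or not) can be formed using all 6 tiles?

Letter multiplicities in CHEESE: C×1, E×3, H×1, S×1.
The number of distinct arrangements is 6!/(3!) = 720/6 = 120.

120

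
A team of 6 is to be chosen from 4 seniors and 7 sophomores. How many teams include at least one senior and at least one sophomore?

455

Total 6-person selections from all 11: C(11,6) = 462.
Selections missing a whole group: no seniors → C(7,6) = 7; no sophomores → C(4,6) = 0.
Both groups omitted at once is impossible, so 462 − 7 = 455.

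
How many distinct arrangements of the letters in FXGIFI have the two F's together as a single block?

60

Treat the 2 copies of F as a single block. The multiset to arrange is then {FF, G, I, I, X}, 5 items in all.
That gives (5)!/(2!) = 60 arrangements.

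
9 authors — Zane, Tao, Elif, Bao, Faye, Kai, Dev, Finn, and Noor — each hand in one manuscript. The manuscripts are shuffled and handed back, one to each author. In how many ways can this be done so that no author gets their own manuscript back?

This is the derangement count D_9: permutations of 9 items with no fixed point.
By inclusion–exclusion this is Σ_{j=0}^{9} (−1)^j C(9,j)·(9−j)!.
Computing: 362880 − 362880 + 181440 − 60480 + 15120 − 3024 + 504 − 72 + 9 − 1 = 133496.

133496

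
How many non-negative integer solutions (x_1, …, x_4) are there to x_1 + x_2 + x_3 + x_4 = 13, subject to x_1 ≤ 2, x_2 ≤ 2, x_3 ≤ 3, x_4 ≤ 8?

10

Ignoring the caps, the number of non-negative solutions to x_1+…+x_4 = 13 is C(16,3) = 560.
Subtract solutions that violate a single cap (substitute x_i' = x_i − (cap_i+1)): x_1 ≥ 3 gives C(13,3) = 286; x_2 ≥ 3 gives C(13,3) = 286; x_3 ≥ 4 gives C(12,3) = 220; x_4 ≥ 9 gives C(7,3) = 35. Together 827.
Add back pairs where two caps are both exceeded: 120 + 84 + 4 + 84 + 4 + 1 = 297.
Subtract triples: 20 + 0 + 0 + 0 = 20.
By inclusion–exclusion the count is 560 − 827 + 297 − 20 = 10.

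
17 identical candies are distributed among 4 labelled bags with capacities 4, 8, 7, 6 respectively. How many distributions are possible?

Without the upper bounds there are C(20,3) = 1140 ways to split 17 among 4 bags.
Subtract solutions that violate a single cap (substitute x_i' = x_i − (cap_i+1)): x_1 ≥ 5 gives C(15,3) = 455; x_2 ≥ 9 gives C(11,3) = 165; x_3 ≥ 8 gives C(12,3) = 220; x_4 ≥ 7 gives C(13,3) = 286. Together 1126.
Add back pairs where two caps are both exceeded: 20 + 35 + 56 + 1 + 4 + 10 = 126.
By inclusion–exclusion the count is 1140 − 1126 + 126 = 140.

140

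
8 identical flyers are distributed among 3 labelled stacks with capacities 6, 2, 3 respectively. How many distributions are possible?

9

By stars and bars, unrestricted non-negative solutions to x_1+…+x_3 = 8 number C(8+2,2) = 45.
Subtract solutions that violate a single cap (substitute x_i' = x_i − (cap_i+1)): x_1 ≥ 7 gives C(3,2) = 3; x_2 ≥ 3 gives C(7,2) = 21; x_3 ≥ 4 gives C(6,2) = 15. Together 39.
Add back pairs where two caps are both exceeded: 0 + 0 + 3 = 3.
By inclusion–exclusion the count is 45 − 39 + 3 = 9.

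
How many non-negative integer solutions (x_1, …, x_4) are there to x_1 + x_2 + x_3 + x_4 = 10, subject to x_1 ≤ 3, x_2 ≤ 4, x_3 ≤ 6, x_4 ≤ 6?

By stars and bars, unrestricted non-negative solutions to x_1+…+x_4 = 10 number C(10+3,3) = 286.
Subtract solutions that violate a single cap (substitute x_i' = x_i − (cap_i+1)): x_1 ≥ 4 gives C(9,3) = 84; x_2 ≥ 5 gives C(8,3) = 56; x_3 ≥ 7 gives C(6,3) = 20; x_4 ≥ 7 gives C(6,3) = 20. Together 180.
Add back pairs where two caps are both exceeded: 4 + 0 + 0 + 0 + 0 + 0 = 4.
By inclusion–exclusion the count is 286 − 180 + 4 = 110.

110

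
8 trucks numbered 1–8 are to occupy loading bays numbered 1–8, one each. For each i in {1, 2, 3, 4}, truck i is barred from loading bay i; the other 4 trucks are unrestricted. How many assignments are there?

Let Aᵢ (for 1 ≤ i ≤ 4) be the placements that put truck i in its forbidden loading bay. Any j of these fix j positions, leaving (8−j)! ways to fill the rest, and there are C(4,j) ways to pick which j.
By inclusion–exclusion, the number of valid placements is Σ_{j=0}^{4} (−1)^j C(4,j)·(8−j)!.
Computing: 40320 − 20160 + 4320 − 480 + 24 = 24024.

24024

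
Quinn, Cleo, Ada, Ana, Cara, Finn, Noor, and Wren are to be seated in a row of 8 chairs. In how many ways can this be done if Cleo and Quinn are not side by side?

30240

Of the 8! = 40320 arrangements, those with Cleo and Quinn adjacent number 2 × 7! = 10080 (treat the pair as a block with 2 internal orders).
Complementary counting: 40320 − 10080 = 30240.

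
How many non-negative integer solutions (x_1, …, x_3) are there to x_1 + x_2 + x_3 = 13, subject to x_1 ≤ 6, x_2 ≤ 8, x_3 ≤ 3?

14

Without the upper bounds there are C(15,2) = 105 ways to split 13 among 3 variables.
Subtract solutions that violate a single cap (substitute x_i' = x_i − (cap_i+1)): x_1 ≥ 7 gives C(8,2) = 28; x_2 ≥ 9 gives C(6,2) = 15; x_3 ≥ 4 gives C(11,2) = 55. Together 98.
Add back pairs where two caps are both exceeded: 0 + 6 + 1 = 7.
By inclusion–exclusion the count is 105 − 98 + 7 = 14.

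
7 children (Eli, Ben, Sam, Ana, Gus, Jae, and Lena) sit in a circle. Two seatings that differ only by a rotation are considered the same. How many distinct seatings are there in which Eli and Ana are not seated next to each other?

All circular seatings of 7 people number (6)! = 720.
Seatings with Eli beside Ana: treat them as a block with 2 internal orders, giving 2 × (5)! = 240.
Subtracting, 720 − 240 = 480.

480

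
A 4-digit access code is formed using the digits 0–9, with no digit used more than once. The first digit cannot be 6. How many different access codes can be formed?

4536

The first digit has 10−1 = 9 choices (anything except 6).
The remaining 3 digits are filled from the other 9 symbols without repetition: 9 × 8 × 7 = 504.
Total: 9 × 504 = 4536.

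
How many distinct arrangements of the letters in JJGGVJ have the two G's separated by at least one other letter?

40

Total arrangements of JJGGVJ: 6!/(3!·2!) = 60.
If the two G's are adjacent, glue them into one block, leaving 5 items to arrange: (5)!/(3!) = 20 ways.
Subtracting, 60 − 20 = 40 arrangements keep the G's apart.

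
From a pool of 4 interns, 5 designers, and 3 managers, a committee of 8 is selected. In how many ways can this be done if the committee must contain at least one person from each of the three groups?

Unrestricted: C(12,8) = 495 ways to pick any 8 of the 12.
Selections missing a whole group: no interns → C(8,8) = 1; no designers → C(7,8) = 0; no managers → C(9,8) = 9.
Add back selections omitting two groups (i.e. drawn from a single group): C(4,8) + C(5,8) + C(3,8) = 0.
By inclusion–exclusion: 495 − 10 + 0 = 485.

485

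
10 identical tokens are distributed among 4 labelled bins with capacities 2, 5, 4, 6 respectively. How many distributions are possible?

70

Ignoring the caps, the number of non-negative solutions to x_1+…+x_4 = 10 is C(13,3) = 286.
Subtract solutions that violate a single cap (substitute x_i' = x_i − (cap_i+1)): x_1 ≥ 3 gives C(10,3) = 120; x_2 ≥ 6 gives C(7,3) = 35; x_3 ≥ 5 gives C(8,3) = 56; x_4 ≥ 7 gives C(6,3) = 20. Together 231.
Add back pairs where two caps are both exceeded: 4 + 10 + 1 + 0 + 0 + 0 = 15.
By inclusion–exclusion the count is 286 − 231 + 15 = 70.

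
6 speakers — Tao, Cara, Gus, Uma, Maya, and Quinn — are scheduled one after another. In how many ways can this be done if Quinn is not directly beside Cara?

480

There are 6! = 720 arrangements in all. If Quinn and Cara are adjacent, merging them into one block gives 2·(5)! = 240 arrangements.
So 720 − 240 = 480 arrangements keep them apart.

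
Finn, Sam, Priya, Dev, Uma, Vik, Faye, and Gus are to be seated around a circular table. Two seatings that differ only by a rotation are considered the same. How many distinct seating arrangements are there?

Fix one person's seat to break rotational symmetry; the remaining 7 people can be arranged in (7)! = 5040 ways.

5040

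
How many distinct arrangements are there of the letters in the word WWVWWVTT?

WWVWWVTT has 8 letters with T appearing twice, V appearing twice, and W appearing 4 times.
Dividing 8! = 40320 by 4!·2!·2! = 96 for the repeated letters gives 420.

420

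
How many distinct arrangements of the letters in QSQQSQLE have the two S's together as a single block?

210

Treat the 2 copies of S as a single block. The multiset to arrange is then {SS, E, L, Q, Q, Q, Q}, 7 items in all.
That gives (7)!/(4!) = 210 arrangements.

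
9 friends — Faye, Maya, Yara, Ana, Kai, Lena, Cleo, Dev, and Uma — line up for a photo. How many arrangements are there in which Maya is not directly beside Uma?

282240

There are 9! = 362880 arrangements in all. If Maya and Uma are adjacent, merging them into one block gives 2·(8)! = 80640 arrangements.
Complementary counting: 362880 − 80640 = 282240.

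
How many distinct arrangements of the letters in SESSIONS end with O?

210

Fix O in the last position and arrange the remaining 7 letters.
Those 7 letters have S appearing 4 times, giving (7)!/(4!) = 210.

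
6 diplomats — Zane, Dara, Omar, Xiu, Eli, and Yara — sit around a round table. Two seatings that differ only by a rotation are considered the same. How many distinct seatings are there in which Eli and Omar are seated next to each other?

48

Treat {Eli, Omar} as one unit (2 internal orders) and seat the resulting 5 units around the table: (4)! circular arrangements.
So 2 × (4)! = 2 × 24 = 48.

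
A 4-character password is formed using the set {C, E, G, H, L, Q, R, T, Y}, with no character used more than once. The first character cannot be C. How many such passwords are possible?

The first character has 9−1 = 8 choices (anything except C).
The remaining 3 characters are filled from the other 8 symbols without repetition: 8 × 7 × 6 = 336.
Total: 8 × 336 = 2688.

2688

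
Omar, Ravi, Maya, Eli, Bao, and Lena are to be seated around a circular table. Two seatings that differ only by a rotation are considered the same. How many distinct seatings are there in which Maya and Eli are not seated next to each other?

All circular seatings of 6 people number (5)! = 120.
Those with Maya next to Eli: fuse the pair into one unit and seat 5 units around a circle — 2·(4)! = 48.
Subtracting, 120 − 48 = 72.

72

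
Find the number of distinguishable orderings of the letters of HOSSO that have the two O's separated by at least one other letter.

18

There are 5!/(2!·2!) = 30 arrangements of HOSSO in total.
If the two O's are adjacent, glue them into one block, leaving 4 items to arrange: (4)!/(2!) = 12 ways.
Subtracting, 30 − 12 = 18 arrangements keep the O's apart.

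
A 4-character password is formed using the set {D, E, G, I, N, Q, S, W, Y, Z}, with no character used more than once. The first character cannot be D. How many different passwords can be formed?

4536

The first character has 10−1 = 9 choices (anything except D).
The remaining 3 characters are filled from the other 9 symbols without repetition: 9 × 8 × 7 = 504.
Total: 9 × 504 = 4536.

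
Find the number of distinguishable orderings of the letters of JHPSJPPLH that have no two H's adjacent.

11760

There are 9!/(3!·2!·2!) = 15120 arrangements of JHPSJPPLH in total.
Arrangements with the H's together: treat HH as one letter, giving (8)!/(3!·2!) = 3360.
Subtracting, 15120 − 3360 = 11760 arrangements keep the H's apart.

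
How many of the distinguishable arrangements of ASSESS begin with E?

Fix E in the first position and arrange the remaining 5 letters.
Those 5 letters have S appearing 4 times, giving (5)!/(4!) = 5.

5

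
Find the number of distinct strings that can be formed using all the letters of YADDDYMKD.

YADDDYMKD has 9 letters with D appearing 4 times and Y appearing twice.
The number of distinct arrangements is 9!/(4!·2!) = 362880/48 = 7560.

7560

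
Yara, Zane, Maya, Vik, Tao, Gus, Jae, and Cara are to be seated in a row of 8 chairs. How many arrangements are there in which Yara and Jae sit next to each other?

Treat {Yara, Jae} as a single unit. There are 7 units to order, and the pair itself can be ordered 2 ways.
So the count is 2·(7)! = 10080.

10080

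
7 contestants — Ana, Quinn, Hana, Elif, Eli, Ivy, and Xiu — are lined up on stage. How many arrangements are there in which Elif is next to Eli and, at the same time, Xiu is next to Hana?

480

Treat {Elif,Eli} as one block (2 orders) and {Xiu,Hana} as another (2 orders).
That leaves 5 units to arrange: 2 × 2 × 5! = 4 × 120 = 480.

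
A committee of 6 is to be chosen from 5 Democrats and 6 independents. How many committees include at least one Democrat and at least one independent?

Unrestricted: C(11,6) = 462 ways to pick any 6 of the 11.
Selections missing a whole group: no Democrats → C(6,6) = 1; no independents → C(5,6) = 0.
Both groups omitted at once is impossible, so 462 − 1 = 461.

461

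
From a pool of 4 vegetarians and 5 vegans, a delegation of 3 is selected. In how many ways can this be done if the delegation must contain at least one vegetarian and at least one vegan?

70

Total 3-person selections from all 9: C(9,3) = 84.
Subtract selections that omit an entire group: no vegetarians → C(5,3) = 10; no vegans → C(4,3) = 4.
Both groups omitted at once is impossible, so 84 − 14 = 70.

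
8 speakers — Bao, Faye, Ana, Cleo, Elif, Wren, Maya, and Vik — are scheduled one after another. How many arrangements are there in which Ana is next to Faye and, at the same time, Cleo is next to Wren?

2880

Treat {Ana,Faye} as one block (2 orders) and {Cleo,Wren} as another (2 orders).
That leaves 6 units to arrange: 2 × 2 × 6! = 4 × 720 = 2880.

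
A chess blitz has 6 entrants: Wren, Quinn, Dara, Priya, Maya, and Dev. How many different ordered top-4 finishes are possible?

This is an ordered selection of 4 from 6: P(6,4).
That gives 6 × 5 × 4 × 3 = 360.

360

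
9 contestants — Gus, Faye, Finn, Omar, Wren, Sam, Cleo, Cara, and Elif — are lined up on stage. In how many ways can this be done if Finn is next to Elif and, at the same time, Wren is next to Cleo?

20160

Treat {Finn,Elif} as one block (2 orders) and {Wren,Cleo} as another (2 orders).
That leaves 7 units to arrange: 2 × 2 × 7! = 4 × 5040 = 20160.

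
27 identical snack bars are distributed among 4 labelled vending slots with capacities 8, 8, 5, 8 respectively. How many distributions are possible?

10

By stars and bars, unrestricted non-negative solutions to x_1+…+x_4 = 27 number C(27+3,3) = 4060.
Subtract solutions that violate a single cap (substitute x_i' = x_i − (cap_i+1)): x_1 ≥ 9 gives C(21,3) = 1330; x_2 ≥ 9 gives C(21,3) = 1330; x_3 ≥ 6 gives C(24,3) = 2024; x_4 ≥ 9 gives C(21,3) = 1330. Together 6014.
Add back pairs where two caps are both exceeded: 220 + 455 + 220 + 455 + 220 + 455 = 2025.
Subtract triples: 20 + 1 + 20 + 20 = 61.
By inclusion–exclusion the count is 4060 − 6014 + 2025 − 61 = 10.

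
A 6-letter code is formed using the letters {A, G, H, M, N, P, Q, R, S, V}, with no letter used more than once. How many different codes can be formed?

With no repetition, fill the 6 letters in order: 10 choices, then 9, down to 5.
That product is 10 × 9 × 8 × 7 × 6 × 5 = 151200.

151200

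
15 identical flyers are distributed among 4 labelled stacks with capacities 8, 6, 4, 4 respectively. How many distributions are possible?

Without the upper bounds there are C(18,3) = 816 ways to split 15 among 4 stacks.
Subtract solutions that violate a single cap (substitute x_i' = x_i − (cap_i+1)): x_1 ≥ 9 gives C(9,3) = 84; x_2 ≥ 7 gives C(11,3) = 165; x_3 ≥ 5 gives C(13,3) = 286; x_4 ≥ 5 gives C(13,3) = 286. Together 821.
Add back pairs where two caps are both exceeded: 0 + 4 + 4 + 20 + 20 + 56 = 104.
By inclusion–exclusion the count is 816 − 821 + 104 = 99.

99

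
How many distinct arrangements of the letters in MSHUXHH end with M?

Fix M in the last position and arrange the remaining 6 letters.
Those 6 letters have H appearing 3 times, giving (6)!/(3!) = 120.

120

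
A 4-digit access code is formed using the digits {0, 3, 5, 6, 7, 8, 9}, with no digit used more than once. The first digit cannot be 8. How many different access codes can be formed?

720

The first digit has 7−1 = 6 choices (anything except 8).
The remaining 3 digits are filled from the other 6 symbols without repetition: 6 × 5 × 4 = 120.
Total: 6 × 120 = 720.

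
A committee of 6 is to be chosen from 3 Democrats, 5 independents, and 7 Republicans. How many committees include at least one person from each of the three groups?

3850

Total 6-person selections from all 15: C(15,6) = 5005.
Subtract selections that omit an entire group: no Democrats → C(12,6) = 924; no independents → C(10,6) = 210; no Republicans → C(8,6) = 28.
Add back selections omitting two groups (i.e. drawn from a single group): C(3,6) + C(5,6) + C(7,6) = 7.
By inclusion–exclusion: 5005 − 1162 + 7 = 3850.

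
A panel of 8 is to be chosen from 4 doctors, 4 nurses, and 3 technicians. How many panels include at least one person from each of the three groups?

164

Total 8-person selections from all 11: C(11,8) = 165.
Subtract selections that omit an entire group: no doctors → C(7,8) = 0; no nurses → C(7,8) = 0; no technicians → C(8,8) = 1.
Add back selections omitting two groups (i.e. drawn from a single group): C(4,8) + C(4,8) + C(3,8) = 0.
By inclusion–exclusion: 165 − 1 + 0 = 164.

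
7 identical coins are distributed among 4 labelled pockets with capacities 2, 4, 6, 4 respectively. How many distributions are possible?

64

By stars and bars, unrestricted non-negative solutions to x_1+…+x_4 = 7 number C(7+3,3) = 120.
Subtract solutions that violate a single cap (substitute x_i' = x_i − (cap_i+1)): x_1 ≥ 3 gives C(7,3) = 35; x_2 ≥ 5 gives C(5,3) = 10; x_3 ≥ 7 gives C(3,3) = 1; x_4 ≥ 5 gives C(5,3) = 10. Together 56.
No two caps can be exceeded simultaneously, so the pair terms are all 0.
By inclusion–exclusion the count is 120 − 56 + 0 = 64.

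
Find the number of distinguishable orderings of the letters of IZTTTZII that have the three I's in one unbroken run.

Treat the 3 copies of I as a single block. The multiset to arrange is then {III, T, T, T, Z, Z}, 6 items in all.
That gives (6)!/(3!·2!) = 60 arrangements.

60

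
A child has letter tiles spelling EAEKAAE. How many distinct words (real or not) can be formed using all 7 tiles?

Letter multiplicities in EAEKAAE: A×3, E×3, K×1.
The number of distinct arrangements is 7!/(3!·3!) = 5040/36 = 140.

140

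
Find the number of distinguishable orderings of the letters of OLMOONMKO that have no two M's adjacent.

5880

Total arrangements of OLMOONMKO: 9!/(4!·2!) = 7560.
If the two M's are adjacent, glue them into one block, leaving 8 items to arrange: (8)!/(4!) = 1680 ways.
Hence 7560 − 1680 = 5880.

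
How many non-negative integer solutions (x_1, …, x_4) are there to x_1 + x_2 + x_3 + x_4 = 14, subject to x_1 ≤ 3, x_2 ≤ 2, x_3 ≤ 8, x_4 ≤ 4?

Without the upper bounds there are C(17,3) = 680 ways to split 14 among 4 variables.
Subtract solutions that violate a single cap (substitute x_i' = x_i − (cap_i+1)): x_1 ≥ 4 gives C(13,3) = 286; x_2 ≥ 3 gives C(14,3) = 364; x_3 ≥ 9 gives C(8,3) = 56; x_4 ≥ 5 gives C(12,3) = 220. Together 926.
Add back pairs where two caps are both exceeded: 120 + 4 + 56 + 10 + 84 + 1 = 275.
Subtract triples: 0 + 10 + 0 + 0 = 10.
By inclusion–exclusion the count is 680 − 926 + 275 − 10 = 19.

19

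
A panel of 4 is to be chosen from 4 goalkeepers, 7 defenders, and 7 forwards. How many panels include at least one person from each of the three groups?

Total 4-person selections from all 18: C(18,4) = 3060.
Subtract selections that omit an entire group: no goalkeepers → C(14,4) = 1001; no defenders → C(11,4) = 330; no forwards → C(11,4) = 330.
Add back selections omitting two groups (i.e. drawn from a single group): C(4,4) + C(7,4) + C(7,4) = 71.
By inclusion–exclusion: 3060 − 1661 + 71 = 1470.

1470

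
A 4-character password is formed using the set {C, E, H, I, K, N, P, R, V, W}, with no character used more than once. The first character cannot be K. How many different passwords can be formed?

The first character has 10−1 = 9 choices (anything except K).
The remaining 3 characters are filled from the other 9 symbols without repetition: 9 × 8 × 7 = 504.
Total: 9 × 504 = 4536.

4536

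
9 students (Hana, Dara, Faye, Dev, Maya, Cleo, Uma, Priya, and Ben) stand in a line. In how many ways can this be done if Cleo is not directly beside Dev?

Of the 9! = 362880 arrangements, those with Cleo and Dev adjacent number 2 × 8! = 80640 (treat the pair as a block with 2 internal orders).
So 362880 − 80640 = 282240 arrangements keep them apart.

282240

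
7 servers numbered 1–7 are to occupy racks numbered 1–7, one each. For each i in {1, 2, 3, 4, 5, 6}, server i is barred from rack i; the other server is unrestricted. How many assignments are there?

Let Aᵢ (for 1 ≤ i ≤ 6) be the placements that put server i in its forbidden rack. Any j of these fix j positions, leaving (7−j)! ways to fill the rest, and there are C(6,j) ways to pick which j.
By inclusion–exclusion, the number of valid placements is Σ_{j=0}^{6} (−1)^j C(6,j)·(7−j)!.
Computing: 5040 − 4320 + 1800 − 480 + 90 − 12 + 1 = 2119.

2119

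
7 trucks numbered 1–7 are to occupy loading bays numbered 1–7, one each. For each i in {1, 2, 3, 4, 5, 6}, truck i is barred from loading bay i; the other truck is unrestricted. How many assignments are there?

2119

Let Aᵢ (for 1 ≤ i ≤ 6) be the placements that put truck i in its forbidden loading bay. Any j of these fix j positions, leaving (7−j)! ways to fill the rest, and there are C(6,j) ways to pick which j.
By inclusion–exclusion, the number of valid placements is Σ_{j=0}^{6} (−1)^j C(6,j)·(7−j)!.
Computing: 5040 − 4320 + 1800 − 480 + 90 − 12 + 1 = 2119.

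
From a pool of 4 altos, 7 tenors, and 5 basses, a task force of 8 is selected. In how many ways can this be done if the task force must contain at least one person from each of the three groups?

12201

With no constraint there are C(16,8) = 12870 possible selections.
Selections missing a whole group: no altos → C(12,8) = 495; no tenors → C(9,8) = 9; no basses → C(11,8) = 165.
Add back selections omitting two groups (i.e. drawn from a single group): C(4,8) + C(7,8) + C(5,8) = 0.
By inclusion–exclusion: 12870 − 669 + 0 = 12201.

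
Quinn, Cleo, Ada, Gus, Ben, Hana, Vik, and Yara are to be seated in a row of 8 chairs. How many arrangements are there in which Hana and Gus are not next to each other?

30240

Of the 8! = 40320 arrangements, those with Hana and Gus adjacent number 2 × 7! = 10080 (treat the pair as a block with 2 internal orders).
So 40320 − 10080 = 30240 arrangements keep them apart.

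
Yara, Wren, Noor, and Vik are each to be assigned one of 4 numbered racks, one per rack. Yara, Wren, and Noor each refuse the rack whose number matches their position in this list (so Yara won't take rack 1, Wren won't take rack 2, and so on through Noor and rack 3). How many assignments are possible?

Let Aᵢ (for i ∈ {1, 2, 3}) be the placements that put person i in their forbidden rack. Any j of these fix j positions, leaving (4−j)! ways to fill the rest, and there are C(3,j) ways to pick which j.
By inclusion–exclusion, the number of valid placements is Σ_{j=0}^{3} (−1)^j C(3,j)·(4−j)!.
Computing: 24 − 18 + 6 − 1 = 11.

11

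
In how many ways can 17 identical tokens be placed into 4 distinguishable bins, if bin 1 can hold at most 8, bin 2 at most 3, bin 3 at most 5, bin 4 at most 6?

Ignoring the caps, the number of non-negative solutions to x_1+…+x_4 = 17 is C(20,3) = 1140.
Subtract solutions that violate a single cap (substitute x_i' = x_i − (cap_i+1)): x_1 ≥ 9 gives C(11,3) = 165; x_2 ≥ 4 gives C(16,3) = 560; x_3 ≥ 6 gives C(14,3) = 364; x_4 ≥ 7 gives C(13,3) = 286. Together 1375.
Add back pairs where two caps are both exceeded: 35 + 10 + 4 + 120 + 84 + 35 = 288.
Subtract triples: 0 + 0 + 0 + 1 = 1.
By inclusion–exclusion the count is 1140 − 1375 + 288 − 1 = 52.

52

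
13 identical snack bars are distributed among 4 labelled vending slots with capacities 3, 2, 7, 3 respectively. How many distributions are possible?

By stars and bars, unrestricted non-negative solutions to x_1+…+x_4 = 13 number C(13+3,3) = 560.
Subtract solutions that violate a single cap (substitute x_i' = x_i − (cap_i+1)): x_1 ≥ 4 gives C(12,3) = 220; x_2 ≥ 3 gives C(13,3) = 286; x_3 ≥ 8 gives C(8,3) = 56; x_4 ≥ 4 gives C(12,3) = 220. Together 782.
Add back pairs where two caps are both exceeded: 84 + 4 + 56 + 10 + 84 + 4 = 242.
Subtract triples: 0 + 10 + 0 + 0 = 10.
By inclusion–exclusion the count is 560 − 782 + 242 − 10 = 10.

10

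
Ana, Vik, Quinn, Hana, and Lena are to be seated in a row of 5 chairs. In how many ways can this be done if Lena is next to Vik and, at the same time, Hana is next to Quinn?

24

Treat {Lena,Vik} as one block (2 orders) and {Hana,Quinn} as another (2 orders).
That leaves 3 units to arrange: 2 × 2 × 3! = 4 × 6 = 24.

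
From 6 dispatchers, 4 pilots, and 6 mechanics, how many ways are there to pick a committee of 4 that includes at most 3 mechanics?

1805

Split by how many mechanics are chosen (0 through 3).
Sum: C(6,0)·C(10,4) + C(6,1)·C(10,3) + C(6,2)·C(10,2) + C(6,3)·C(10,1) = 210 + 720 + 675 + 200 = 1805.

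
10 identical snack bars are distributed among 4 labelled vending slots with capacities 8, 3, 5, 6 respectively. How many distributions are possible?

By stars and bars, unrestricted non-negative solutions to x_1+…+x_4 = 10 number C(10+3,3) = 286.
Subtract solutions that violate a single cap (substitute x_i' = x_i − (cap_i+1)): x_1 ≥ 9 gives C(4,3) = 4; x_2 ≥ 4 gives C(9,3) = 84; x_3 ≥ 6 gives C(7,3) = 35; x_4 ≥ 7 gives C(6,3) = 20. Together 143.
Add back pairs where two caps are both exceeded: 0 + 0 + 0 + 1 + 0 + 0 = 1.
By inclusion–exclusion the count is 286 − 143 + 1 = 144.

144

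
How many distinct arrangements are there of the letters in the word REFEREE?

REFEREE has 7 letters with E appearing 4 times and R appearing twice.
The number of distinct arrangements is 7!/(4!·2!) = 5040/48 = 105.

105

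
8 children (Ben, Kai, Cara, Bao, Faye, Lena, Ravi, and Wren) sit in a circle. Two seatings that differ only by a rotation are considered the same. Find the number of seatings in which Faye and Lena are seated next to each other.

1440

Treat {Faye, Lena} as one unit (2 internal orders) and seat the resulting 7 units around the table: (6)! circular arrangements.
So 2 × (6)! = 2 × 720 = 1440.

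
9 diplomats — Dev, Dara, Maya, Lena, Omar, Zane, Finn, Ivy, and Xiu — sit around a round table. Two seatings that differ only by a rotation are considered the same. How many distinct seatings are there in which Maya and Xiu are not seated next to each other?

All circular seatings of 9 people number (8)! = 40320.
Those with Maya next to Xiu: fuse the pair into one unit and seat 8 units around a circle — 2·(7)! = 10080.
Subtracting, 40320 − 10080 = 30240.

30240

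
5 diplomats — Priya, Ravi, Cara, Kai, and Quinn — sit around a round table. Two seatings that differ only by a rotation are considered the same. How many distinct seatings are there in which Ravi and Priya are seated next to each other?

12

Treat {Ravi, Priya} as one unit (2 internal orders) and seat the resulting 4 units around the table: (3)! circular arrangements.
So 2 × (3)! = 2 × 6 = 12.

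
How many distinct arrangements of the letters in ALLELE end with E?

With the last slot taken by E, it remains to arrange the other 5 letters (ALLLE).
Those 5 letters have L appearing 3 times, giving (5)!/(3!) = 20.

20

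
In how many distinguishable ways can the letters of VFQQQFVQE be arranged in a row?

VFQQQFVQE has 9 letters with F appearing twice, Q appearing 4 times, and V appearing twice.
Dividing 9! = 362880 by 4!·2!·2! = 96 for the repeated letters gives 3780.

3780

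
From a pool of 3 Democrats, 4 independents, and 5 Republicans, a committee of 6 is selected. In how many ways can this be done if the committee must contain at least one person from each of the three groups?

Total 6-person selections from all 12: C(12,6) = 924.
Selections missing a whole group: no Democrats → C(9,6) = 84; no independents → C(8,6) = 28; no Republicans → C(7,6) = 7.
Add back selections omitting two groups (i.e. drawn from a single group): C(3,6) + C(4,6) + C(5,6) = 0.
By inclusion–exclusion: 924 − 119 + 0 = 805.

805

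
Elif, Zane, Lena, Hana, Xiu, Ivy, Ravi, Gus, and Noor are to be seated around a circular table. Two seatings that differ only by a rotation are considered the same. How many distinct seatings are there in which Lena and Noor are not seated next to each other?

All circular seatings of 9 people number (8)! = 40320.
Those with Lena next to Noor: fuse the pair into one unit and seat 8 units around a circle — 2·(7)! = 10080.
Subtracting, 40320 − 10080 = 30240.

30240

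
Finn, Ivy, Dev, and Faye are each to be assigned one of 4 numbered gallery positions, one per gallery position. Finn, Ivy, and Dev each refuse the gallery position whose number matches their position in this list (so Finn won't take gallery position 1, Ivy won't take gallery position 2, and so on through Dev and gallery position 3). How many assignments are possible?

11

Let Aᵢ (for i ∈ {1, 2, 3}) be the placements that put person i in their forbidden gallery position. Any j of these fix j positions, leaving (4−j)! ways to fill the rest, and there are C(3,j) ways to pick which j.
By inclusion–exclusion, the number of valid placements is Σ_{j=0}^{3} (−1)^j C(3,j)·(4−j)!.
Computing: 24 − 18 + 6 − 1 = 11.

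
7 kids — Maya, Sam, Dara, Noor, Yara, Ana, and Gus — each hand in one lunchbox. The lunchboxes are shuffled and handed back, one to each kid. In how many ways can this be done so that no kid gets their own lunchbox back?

Let Aᵢ be the assignments in which kid i gets their own lunchbox. We want the size of the complement of A₁∪…∪A_7.
By inclusion–exclusion this is Σ_{j=0}^{7} (−1)^j C(7,j)·(7−j)!.
Computing: 5040 − 5040 + 2520 − 840 + 210 − 42 + 7 − 1 = 1854.

1854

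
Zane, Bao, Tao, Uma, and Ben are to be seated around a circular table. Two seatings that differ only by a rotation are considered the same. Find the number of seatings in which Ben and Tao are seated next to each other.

Treat {Ben, Tao} as one unit (2 internal orders) and seat the resulting 4 units around the table: (3)! circular arrangements.
So 2 × (3)! = 2 × 6 = 12.

12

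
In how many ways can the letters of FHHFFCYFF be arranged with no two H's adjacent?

1176

Total arrangements of FHHFFCYFF: 9!/(5!·2!) = 1512.
If the two H's are adjacent, glue them into one block, leaving 8 items to arrange: (8)!/(5!) = 336 ways.
Subtracting, 1512 − 336 = 1176 arrangements keep the H's apart.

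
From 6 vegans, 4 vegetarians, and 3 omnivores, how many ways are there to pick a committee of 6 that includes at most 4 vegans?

Split by how many vegans are chosen (0 through 4).
Sum: C(6,0)·C(7,6) + C(6,1)·C(7,5) + C(6,2)·C(7,4) + C(6,3)·C(7,3) + C(6,4)·C(7,2) = 7 + 126 + 525 + 700 + 315 = 1673.

1673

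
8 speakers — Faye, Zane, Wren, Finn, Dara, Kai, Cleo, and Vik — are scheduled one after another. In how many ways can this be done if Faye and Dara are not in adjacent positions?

30240

Of the 8! = 40320 arrangements, those with Faye and Dara adjacent number 2 × 7! = 10080 (treat the pair as a block with 2 internal orders).
Complementary counting: 40320 − 10080 = 30240.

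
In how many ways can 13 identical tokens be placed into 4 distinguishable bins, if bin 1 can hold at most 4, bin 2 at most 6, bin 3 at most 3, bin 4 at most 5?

51

By stars and bars, unrestricted non-negative solutions to x_1+…+x_4 = 13 number C(13+3,3) = 560.
Subtract solutions that violate a single cap (substitute x_i' = x_i − (cap_i+1)): x_1 ≥ 5 gives C(11,3) = 165; x_2 ≥ 7 gives C(9,3) = 84; x_3 ≥ 4 gives C(12,3) = 220; x_4 ≥ 6 gives C(10,3) = 120. Together 589.
Add back pairs where two caps are both exceeded: 4 + 35 + 10 + 10 + 1 + 20 = 80.
By inclusion–exclusion the count is 560 − 589 + 80 = 51.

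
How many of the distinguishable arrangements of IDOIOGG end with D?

Fix D in the last position and arrange the remaining 6 letters.
Those 6 letters have G appearing twice, I appearing twice, and O appearing twice, giving (6)!/(2!·2!·2!) = 90.

90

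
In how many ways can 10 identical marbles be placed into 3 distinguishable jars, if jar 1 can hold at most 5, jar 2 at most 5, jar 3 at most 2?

Ignoring the caps, the number of non-negative solutions to x_1+…+x_3 = 10 is C(12,2) = 66.
Subtract solutions that violate a single cap (substitute x_i' = x_i − (cap_i+1)): x_1 ≥ 6 gives C(6,2) = 15; x_2 ≥ 6 gives C(6,2) = 15; x_3 ≥ 3 gives C(9,2) = 36. Together 66.
Add back pairs where two caps are both exceeded: 0 + 3 + 3 = 6.
By inclusion–exclusion the count is 66 − 66 + 6 = 6.

6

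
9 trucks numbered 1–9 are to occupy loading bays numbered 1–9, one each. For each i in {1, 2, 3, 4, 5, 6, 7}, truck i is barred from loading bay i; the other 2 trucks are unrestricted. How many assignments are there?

Let Aᵢ (for 1 ≤ i ≤ 7) be the placements that put truck i in its forbidden loading bay. Any j of these fix j positions, leaving (9−j)! ways to fill the rest, and there are C(7,j) ways to pick which j.
By inclusion–exclusion, the number of valid placements is Σ_{j=0}^{7} (−1)^j C(7,j)·(9−j)!.
Computing: 362880 − 282240 + 105840 − 25200 + 4200 − 504 + 42 − 2 = 165016.

165016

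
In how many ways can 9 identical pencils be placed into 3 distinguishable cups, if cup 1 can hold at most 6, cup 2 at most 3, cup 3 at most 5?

Ignoring the caps, the number of non-negative solutions to x_1+…+x_3 = 9 is C(11,2) = 55.
Subtract solutions that violate a single cap (substitute x_i' = x_i − (cap_i+1)): x_1 ≥ 7 gives C(4,2) = 6; x_2 ≥ 4 gives C(7,2) = 21; x_3 ≥ 6 gives C(5,2) = 10. Together 37.
No two caps can be exceeded simultaneously, so the pair terms are all 0.
By inclusion–exclusion the count is 55 − 37 + 0 = 18.

18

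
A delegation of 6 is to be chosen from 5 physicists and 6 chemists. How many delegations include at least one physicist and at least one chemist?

With no constraint there are C(11,6) = 462 possible selections.
Selections missing a whole group: no physicists → C(6,6) = 1; no chemists → C(5,6) = 0.
Both groups omitted at once is impossible, so 462 − 1 = 461.

461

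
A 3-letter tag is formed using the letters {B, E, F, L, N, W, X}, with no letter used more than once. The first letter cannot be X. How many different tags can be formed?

180

The first letter has 7−1 = 6 choices (anything except X).
The remaining 2 letters are filled from the other 6 symbols without repetition: 6 × 5 = 30.
Total: 6 × 30 = 180.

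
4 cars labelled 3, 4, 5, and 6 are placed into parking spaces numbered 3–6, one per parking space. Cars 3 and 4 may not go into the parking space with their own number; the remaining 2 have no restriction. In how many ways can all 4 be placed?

Let Aᵢ (for i ∈ {3, 4}) be the placements that put car i in its forbidden parking space. Any j of these fix j positions, leaving (4−j)! ways to fill the rest, and there are C(2,j) ways to pick which j.
By inclusion–exclusion, the number of valid placements is Σ_{j=0}^{2} (−1)^j C(2,j)·(4−j)!.
Computing: 24 − 12 + 2 = 14.

14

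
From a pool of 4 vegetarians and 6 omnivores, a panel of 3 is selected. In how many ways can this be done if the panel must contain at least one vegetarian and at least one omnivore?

96

Total 3-person selections from all 10: C(10,3) = 120.
Subtract selections that omit an entire group: no vegetarians → C(6,3) = 20; no omnivores → C(4,3) = 4.
Both groups omitted at once is impossible, so 120 − 24 = 96.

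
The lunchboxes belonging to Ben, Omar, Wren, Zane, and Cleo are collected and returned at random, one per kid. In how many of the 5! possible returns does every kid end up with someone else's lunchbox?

Let Aᵢ be the assignments in which kid i gets their own lunchbox. We want the size of the complement of A₁∪…∪A_5.
By inclusion–exclusion this is Σ_{j=0}^{5} (−1)^j C(5,j)·(5−j)!.
Computing: 120 − 120 + 60 − 20 + 5 − 1 = 44.

44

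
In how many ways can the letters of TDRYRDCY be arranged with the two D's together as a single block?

1260

Treat the 2 copies of D as a single block. The multiset to arrange is then {DD, C, R, R, T, Y, Y}, 7 items in all.
That gives (7)!/(2!·2!) = 1260 arrangements.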